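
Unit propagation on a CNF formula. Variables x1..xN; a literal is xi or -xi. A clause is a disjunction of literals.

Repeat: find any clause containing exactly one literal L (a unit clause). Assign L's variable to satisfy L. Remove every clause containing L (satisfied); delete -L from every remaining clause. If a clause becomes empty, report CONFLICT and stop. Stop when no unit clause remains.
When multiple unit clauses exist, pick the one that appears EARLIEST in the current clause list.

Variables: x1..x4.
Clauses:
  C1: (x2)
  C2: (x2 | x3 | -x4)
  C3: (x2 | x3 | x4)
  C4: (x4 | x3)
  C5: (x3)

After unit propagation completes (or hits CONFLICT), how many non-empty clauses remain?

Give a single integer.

unit clause [2] forces x2=T; simplify:
  satisfied 3 clause(s); 2 remain; assigned so far: [2]
unit clause [3] forces x3=T; simplify:
  satisfied 2 clause(s); 0 remain; assigned so far: [2, 3]

Answer: 0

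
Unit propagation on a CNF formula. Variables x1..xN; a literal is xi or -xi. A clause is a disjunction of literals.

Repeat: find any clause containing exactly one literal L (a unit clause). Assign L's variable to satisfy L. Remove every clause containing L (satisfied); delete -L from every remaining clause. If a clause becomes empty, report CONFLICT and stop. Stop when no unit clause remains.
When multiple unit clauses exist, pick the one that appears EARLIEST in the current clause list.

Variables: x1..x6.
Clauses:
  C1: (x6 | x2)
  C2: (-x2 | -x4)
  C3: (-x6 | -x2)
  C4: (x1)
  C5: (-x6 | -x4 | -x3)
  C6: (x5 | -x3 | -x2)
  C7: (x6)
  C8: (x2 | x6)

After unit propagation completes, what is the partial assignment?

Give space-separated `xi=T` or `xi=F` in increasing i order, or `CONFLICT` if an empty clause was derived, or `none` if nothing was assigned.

unit clause [1] forces x1=T; simplify:
  satisfied 1 clause(s); 7 remain; assigned so far: [1]
unit clause [6] forces x6=T; simplify:
  drop -6 from [-6, -2] -> [-2]
  drop -6 from [-6, -4, -3] -> [-4, -3]
  satisfied 3 clause(s); 4 remain; assigned so far: [1, 6]
unit clause [-2] forces x2=F; simplify:
  satisfied 3 clause(s); 1 remain; assigned so far: [1, 2, 6]

Answer: x1=T x2=F x6=T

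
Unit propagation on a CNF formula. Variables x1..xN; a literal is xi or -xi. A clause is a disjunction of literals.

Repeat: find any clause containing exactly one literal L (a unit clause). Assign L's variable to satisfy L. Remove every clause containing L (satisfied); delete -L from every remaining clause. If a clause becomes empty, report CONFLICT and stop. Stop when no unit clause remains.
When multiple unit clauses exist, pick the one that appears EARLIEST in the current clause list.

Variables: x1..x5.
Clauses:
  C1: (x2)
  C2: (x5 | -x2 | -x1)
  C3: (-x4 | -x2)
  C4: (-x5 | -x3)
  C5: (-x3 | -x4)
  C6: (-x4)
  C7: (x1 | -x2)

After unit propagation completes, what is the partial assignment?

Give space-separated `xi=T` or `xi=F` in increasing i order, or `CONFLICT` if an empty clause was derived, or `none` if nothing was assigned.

Answer: x1=T x2=T x3=F x4=F x5=T

Derivation:
unit clause [2] forces x2=T; simplify:
  drop -2 from [5, -2, -1] -> [5, -1]
  drop -2 from [-4, -2] -> [-4]
  drop -2 from [1, -2] -> [1]
  satisfied 1 clause(s); 6 remain; assigned so far: [2]
unit clause [-4] forces x4=F; simplify:
  satisfied 3 clause(s); 3 remain; assigned so far: [2, 4]
unit clause [1] forces x1=T; simplify:
  drop -1 from [5, -1] -> [5]
  satisfied 1 clause(s); 2 remain; assigned so far: [1, 2, 4]
unit clause [5] forces x5=T; simplify:
  drop -5 from [-5, -3] -> [-3]
  satisfied 1 clause(s); 1 remain; assigned so far: [1, 2, 4, 5]
unit clause [-3] forces x3=F; simplify:
  satisfied 1 clause(s); 0 remain; assigned so far: [1, 2, 3, 4, 5]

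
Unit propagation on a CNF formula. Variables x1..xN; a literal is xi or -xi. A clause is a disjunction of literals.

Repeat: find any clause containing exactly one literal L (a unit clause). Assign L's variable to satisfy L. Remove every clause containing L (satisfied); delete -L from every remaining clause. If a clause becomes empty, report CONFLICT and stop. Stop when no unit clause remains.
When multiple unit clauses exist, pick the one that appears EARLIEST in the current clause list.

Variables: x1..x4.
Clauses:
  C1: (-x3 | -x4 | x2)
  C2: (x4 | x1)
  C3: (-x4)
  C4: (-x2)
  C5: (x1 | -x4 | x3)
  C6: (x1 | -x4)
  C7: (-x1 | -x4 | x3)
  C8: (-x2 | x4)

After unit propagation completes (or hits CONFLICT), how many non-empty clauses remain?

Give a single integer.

unit clause [-4] forces x4=F; simplify:
  drop 4 from [4, 1] -> [1]
  drop 4 from [-2, 4] -> [-2]
  satisfied 5 clause(s); 3 remain; assigned so far: [4]
unit clause [1] forces x1=T; simplify:
  satisfied 1 clause(s); 2 remain; assigned so far: [1, 4]
unit clause [-2] forces x2=F; simplify:
  satisfied 2 clause(s); 0 remain; assigned so far: [1, 2, 4]

Answer: 0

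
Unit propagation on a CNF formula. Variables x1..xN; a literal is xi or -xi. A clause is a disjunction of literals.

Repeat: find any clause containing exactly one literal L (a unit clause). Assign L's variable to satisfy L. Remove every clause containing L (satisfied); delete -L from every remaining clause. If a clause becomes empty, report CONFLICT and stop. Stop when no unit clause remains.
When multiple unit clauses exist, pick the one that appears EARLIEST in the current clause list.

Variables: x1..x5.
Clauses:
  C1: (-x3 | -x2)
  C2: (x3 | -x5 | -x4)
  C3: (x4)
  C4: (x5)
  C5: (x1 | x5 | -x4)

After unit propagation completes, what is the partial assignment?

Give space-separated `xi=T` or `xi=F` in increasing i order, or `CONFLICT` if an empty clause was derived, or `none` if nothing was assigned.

Answer: x2=F x3=T x4=T x5=T

Derivation:
unit clause [4] forces x4=T; simplify:
  drop -4 from [3, -5, -4] -> [3, -5]
  drop -4 from [1, 5, -4] -> [1, 5]
  satisfied 1 clause(s); 4 remain; assigned so far: [4]
unit clause [5] forces x5=T; simplify:
  drop -5 from [3, -5] -> [3]
  satisfied 2 clause(s); 2 remain; assigned so far: [4, 5]
unit clause [3] forces x3=T; simplify:
  drop -3 from [-3, -2] -> [-2]
  satisfied 1 clause(s); 1 remain; assigned so far: [3, 4, 5]
unit clause [-2] forces x2=F; simplify:
  satisfied 1 clause(s); 0 remain; assigned so far: [2, 3, 4, 5]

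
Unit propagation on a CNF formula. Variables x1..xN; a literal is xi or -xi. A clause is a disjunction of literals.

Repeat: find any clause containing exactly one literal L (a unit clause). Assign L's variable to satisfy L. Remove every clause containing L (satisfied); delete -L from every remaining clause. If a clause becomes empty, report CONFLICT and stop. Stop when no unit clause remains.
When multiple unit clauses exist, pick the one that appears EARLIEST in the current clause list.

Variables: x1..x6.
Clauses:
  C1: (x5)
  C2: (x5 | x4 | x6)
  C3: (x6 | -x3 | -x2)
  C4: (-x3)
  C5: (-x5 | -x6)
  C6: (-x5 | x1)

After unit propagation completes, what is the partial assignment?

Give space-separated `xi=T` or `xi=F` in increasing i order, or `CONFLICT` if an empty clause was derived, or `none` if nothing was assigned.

unit clause [5] forces x5=T; simplify:
  drop -5 from [-5, -6] -> [-6]
  drop -5 from [-5, 1] -> [1]
  satisfied 2 clause(s); 4 remain; assigned so far: [5]
unit clause [-3] forces x3=F; simplify:
  satisfied 2 clause(s); 2 remain; assigned so far: [3, 5]
unit clause [-6] forces x6=F; simplify:
  satisfied 1 clause(s); 1 remain; assigned so far: [3, 5, 6]
unit clause [1] forces x1=T; simplify:
  satisfied 1 clause(s); 0 remain; assigned so far: [1, 3, 5, 6]

Answer: x1=T x3=F x5=T x6=F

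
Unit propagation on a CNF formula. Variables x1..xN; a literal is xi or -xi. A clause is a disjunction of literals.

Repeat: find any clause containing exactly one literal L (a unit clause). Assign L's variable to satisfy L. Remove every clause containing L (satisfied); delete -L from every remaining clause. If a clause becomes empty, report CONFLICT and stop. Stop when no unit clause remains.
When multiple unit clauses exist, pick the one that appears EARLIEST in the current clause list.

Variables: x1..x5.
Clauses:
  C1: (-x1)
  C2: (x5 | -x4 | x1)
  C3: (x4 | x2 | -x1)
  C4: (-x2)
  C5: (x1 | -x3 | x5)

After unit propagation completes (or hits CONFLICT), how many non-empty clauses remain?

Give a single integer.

unit clause [-1] forces x1=F; simplify:
  drop 1 from [5, -4, 1] -> [5, -4]
  drop 1 from [1, -3, 5] -> [-3, 5]
  satisfied 2 clause(s); 3 remain; assigned so far: [1]
unit clause [-2] forces x2=F; simplify:
  satisfied 1 clause(s); 2 remain; assigned so far: [1, 2]

Answer: 2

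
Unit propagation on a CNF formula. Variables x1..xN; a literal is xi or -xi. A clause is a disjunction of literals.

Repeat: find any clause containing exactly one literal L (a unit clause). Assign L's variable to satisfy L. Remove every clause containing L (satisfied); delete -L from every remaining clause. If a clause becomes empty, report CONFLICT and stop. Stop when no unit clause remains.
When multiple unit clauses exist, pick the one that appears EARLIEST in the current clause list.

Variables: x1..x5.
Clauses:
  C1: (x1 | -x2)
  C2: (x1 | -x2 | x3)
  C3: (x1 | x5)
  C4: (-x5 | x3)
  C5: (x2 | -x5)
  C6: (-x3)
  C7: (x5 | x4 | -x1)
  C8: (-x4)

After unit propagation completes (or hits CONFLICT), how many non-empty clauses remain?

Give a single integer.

Answer: 0

Derivation:
unit clause [-3] forces x3=F; simplify:
  drop 3 from [1, -2, 3] -> [1, -2]
  drop 3 from [-5, 3] -> [-5]
  satisfied 1 clause(s); 7 remain; assigned so far: [3]
unit clause [-5] forces x5=F; simplify:
  drop 5 from [1, 5] -> [1]
  drop 5 from [5, 4, -1] -> [4, -1]
  satisfied 2 clause(s); 5 remain; assigned so far: [3, 5]
unit clause [1] forces x1=T; simplify:
  drop -1 from [4, -1] -> [4]
  satisfied 3 clause(s); 2 remain; assigned so far: [1, 3, 5]
unit clause [4] forces x4=T; simplify:
  drop -4 from [-4] -> [] (empty!)
  satisfied 1 clause(s); 1 remain; assigned so far: [1, 3, 4, 5]
CONFLICT (empty clause)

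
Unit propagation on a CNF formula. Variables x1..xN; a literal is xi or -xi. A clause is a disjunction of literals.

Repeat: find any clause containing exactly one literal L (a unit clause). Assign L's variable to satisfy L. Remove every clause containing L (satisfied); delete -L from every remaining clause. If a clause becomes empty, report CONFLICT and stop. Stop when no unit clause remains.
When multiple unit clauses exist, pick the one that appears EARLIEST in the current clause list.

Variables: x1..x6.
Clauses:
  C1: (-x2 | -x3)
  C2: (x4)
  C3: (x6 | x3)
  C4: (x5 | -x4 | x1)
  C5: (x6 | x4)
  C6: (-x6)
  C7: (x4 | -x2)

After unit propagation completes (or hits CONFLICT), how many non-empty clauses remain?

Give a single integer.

unit clause [4] forces x4=T; simplify:
  drop -4 from [5, -4, 1] -> [5, 1]
  satisfied 3 clause(s); 4 remain; assigned so far: [4]
unit clause [-6] forces x6=F; simplify:
  drop 6 from [6, 3] -> [3]
  satisfied 1 clause(s); 3 remain; assigned so far: [4, 6]
unit clause [3] forces x3=T; simplify:
  drop -3 from [-2, -3] -> [-2]
  satisfied 1 clause(s); 2 remain; assigned so far: [3, 4, 6]
unit clause [-2] forces x2=F; simplify:
  satisfied 1 clause(s); 1 remain; assigned so far: [2, 3, 4, 6]

Answer: 1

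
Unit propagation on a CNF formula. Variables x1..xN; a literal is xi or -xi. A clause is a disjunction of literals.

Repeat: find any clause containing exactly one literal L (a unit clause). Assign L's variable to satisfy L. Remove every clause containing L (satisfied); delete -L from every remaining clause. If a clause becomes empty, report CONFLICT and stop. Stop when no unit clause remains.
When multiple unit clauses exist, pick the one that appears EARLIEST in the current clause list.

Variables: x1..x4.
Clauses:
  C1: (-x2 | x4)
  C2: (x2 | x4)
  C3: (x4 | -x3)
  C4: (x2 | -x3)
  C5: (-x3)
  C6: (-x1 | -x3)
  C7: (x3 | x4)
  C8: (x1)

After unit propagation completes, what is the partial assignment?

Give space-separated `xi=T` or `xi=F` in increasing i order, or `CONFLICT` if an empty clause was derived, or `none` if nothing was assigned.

unit clause [-3] forces x3=F; simplify:
  drop 3 from [3, 4] -> [4]
  satisfied 4 clause(s); 4 remain; assigned so far: [3]
unit clause [4] forces x4=T; simplify:
  satisfied 3 clause(s); 1 remain; assigned so far: [3, 4]
unit clause [1] forces x1=T; simplify:
  satisfied 1 clause(s); 0 remain; assigned so far: [1, 3, 4]

Answer: x1=T x3=F x4=T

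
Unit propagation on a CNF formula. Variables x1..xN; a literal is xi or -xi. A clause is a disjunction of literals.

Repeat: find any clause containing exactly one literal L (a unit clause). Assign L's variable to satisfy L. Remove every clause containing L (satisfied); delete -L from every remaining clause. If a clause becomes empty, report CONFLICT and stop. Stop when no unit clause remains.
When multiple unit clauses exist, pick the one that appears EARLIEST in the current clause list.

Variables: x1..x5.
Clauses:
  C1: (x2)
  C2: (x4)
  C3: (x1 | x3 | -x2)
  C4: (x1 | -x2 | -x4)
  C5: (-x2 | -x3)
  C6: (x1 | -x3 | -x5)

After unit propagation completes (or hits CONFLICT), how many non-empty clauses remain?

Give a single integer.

unit clause [2] forces x2=T; simplify:
  drop -2 from [1, 3, -2] -> [1, 3]
  drop -2 from [1, -2, -4] -> [1, -4]
  drop -2 from [-2, -3] -> [-3]
  satisfied 1 clause(s); 5 remain; assigned so far: [2]
unit clause [4] forces x4=T; simplify:
  drop -4 from [1, -4] -> [1]
  satisfied 1 clause(s); 4 remain; assigned so far: [2, 4]
unit clause [1] forces x1=T; simplify:
  satisfied 3 clause(s); 1 remain; assigned so far: [1, 2, 4]
unit clause [-3] forces x3=F; simplify:
  satisfied 1 clause(s); 0 remain; assigned so far: [1, 2, 3, 4]

Answer: 0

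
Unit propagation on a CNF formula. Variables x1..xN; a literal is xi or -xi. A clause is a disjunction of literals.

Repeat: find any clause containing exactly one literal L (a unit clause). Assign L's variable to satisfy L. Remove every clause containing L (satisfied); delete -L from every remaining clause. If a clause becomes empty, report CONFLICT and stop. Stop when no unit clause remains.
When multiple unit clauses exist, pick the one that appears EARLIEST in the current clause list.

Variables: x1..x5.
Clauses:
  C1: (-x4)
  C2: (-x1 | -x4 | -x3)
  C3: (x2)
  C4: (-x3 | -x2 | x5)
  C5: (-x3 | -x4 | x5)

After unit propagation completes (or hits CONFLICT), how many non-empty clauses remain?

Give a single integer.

Answer: 1

Derivation:
unit clause [-4] forces x4=F; simplify:
  satisfied 3 clause(s); 2 remain; assigned so far: [4]
unit clause [2] forces x2=T; simplify:
  drop -2 from [-3, -2, 5] -> [-3, 5]
  satisfied 1 clause(s); 1 remain; assigned so far: [2, 4]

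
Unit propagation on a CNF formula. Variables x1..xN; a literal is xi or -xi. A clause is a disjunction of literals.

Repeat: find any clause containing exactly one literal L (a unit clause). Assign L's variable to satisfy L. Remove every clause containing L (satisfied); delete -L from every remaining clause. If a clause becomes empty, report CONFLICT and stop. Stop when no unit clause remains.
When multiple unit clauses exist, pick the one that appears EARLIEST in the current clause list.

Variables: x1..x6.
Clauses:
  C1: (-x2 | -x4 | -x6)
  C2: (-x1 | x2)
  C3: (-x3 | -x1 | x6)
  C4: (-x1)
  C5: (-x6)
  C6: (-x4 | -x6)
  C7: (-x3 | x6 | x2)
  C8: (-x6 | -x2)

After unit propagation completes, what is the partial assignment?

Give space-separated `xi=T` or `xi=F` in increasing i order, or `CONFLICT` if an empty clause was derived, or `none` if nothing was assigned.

unit clause [-1] forces x1=F; simplify:
  satisfied 3 clause(s); 5 remain; assigned so far: [1]
unit clause [-6] forces x6=F; simplify:
  drop 6 from [-3, 6, 2] -> [-3, 2]
  satisfied 4 clause(s); 1 remain; assigned so far: [1, 6]

Answer: x1=F x6=F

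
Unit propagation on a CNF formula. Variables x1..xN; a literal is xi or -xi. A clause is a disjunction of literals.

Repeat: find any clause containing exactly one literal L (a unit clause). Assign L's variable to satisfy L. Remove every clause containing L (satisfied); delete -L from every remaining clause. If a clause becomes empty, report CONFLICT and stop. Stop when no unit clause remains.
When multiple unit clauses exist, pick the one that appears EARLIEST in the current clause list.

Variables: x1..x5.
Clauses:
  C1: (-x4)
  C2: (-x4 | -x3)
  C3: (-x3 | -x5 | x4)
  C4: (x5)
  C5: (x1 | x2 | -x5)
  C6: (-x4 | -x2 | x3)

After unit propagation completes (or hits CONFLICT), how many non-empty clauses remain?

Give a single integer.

unit clause [-4] forces x4=F; simplify:
  drop 4 from [-3, -5, 4] -> [-3, -5]
  satisfied 3 clause(s); 3 remain; assigned so far: [4]
unit clause [5] forces x5=T; simplify:
  drop -5 from [-3, -5] -> [-3]
  drop -5 from [1, 2, -5] -> [1, 2]
  satisfied 1 clause(s); 2 remain; assigned so far: [4, 5]
unit clause [-3] forces x3=F; simplify:
  satisfied 1 clause(s); 1 remain; assigned so far: [3, 4, 5]

Answer: 1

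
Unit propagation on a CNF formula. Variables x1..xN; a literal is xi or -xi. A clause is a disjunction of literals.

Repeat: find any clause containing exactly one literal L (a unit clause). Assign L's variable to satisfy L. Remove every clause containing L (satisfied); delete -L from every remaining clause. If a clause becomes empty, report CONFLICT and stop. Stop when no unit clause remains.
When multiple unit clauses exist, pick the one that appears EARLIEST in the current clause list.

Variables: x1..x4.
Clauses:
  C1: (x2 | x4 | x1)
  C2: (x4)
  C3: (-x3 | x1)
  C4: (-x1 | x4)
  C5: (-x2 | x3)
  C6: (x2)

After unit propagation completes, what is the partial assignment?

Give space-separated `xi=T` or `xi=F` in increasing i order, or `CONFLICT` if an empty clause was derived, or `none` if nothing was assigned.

Answer: x1=T x2=T x3=T x4=T

Derivation:
unit clause [4] forces x4=T; simplify:
  satisfied 3 clause(s); 3 remain; assigned so far: [4]
unit clause [2] forces x2=T; simplify:
  drop -2 from [-2, 3] -> [3]
  satisfied 1 clause(s); 2 remain; assigned so far: [2, 4]
unit clause [3] forces x3=T; simplify:
  drop -3 from [-3, 1] -> [1]
  satisfied 1 clause(s); 1 remain; assigned so far: [2, 3, 4]
unit clause [1] forces x1=T; simplify:
  satisfied 1 clause(s); 0 remain; assigned so far: [1, 2, 3, 4]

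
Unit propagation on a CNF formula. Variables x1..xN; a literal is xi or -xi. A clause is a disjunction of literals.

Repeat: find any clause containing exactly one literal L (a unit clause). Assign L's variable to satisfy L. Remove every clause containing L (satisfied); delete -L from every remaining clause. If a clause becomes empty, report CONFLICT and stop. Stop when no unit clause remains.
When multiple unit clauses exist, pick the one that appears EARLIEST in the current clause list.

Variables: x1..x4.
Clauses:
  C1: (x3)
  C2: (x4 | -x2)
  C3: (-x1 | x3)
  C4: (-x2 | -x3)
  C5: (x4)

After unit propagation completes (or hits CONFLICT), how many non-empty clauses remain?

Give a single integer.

Answer: 0

Derivation:
unit clause [3] forces x3=T; simplify:
  drop -3 from [-2, -3] -> [-2]
  satisfied 2 clause(s); 3 remain; assigned so far: [3]
unit clause [-2] forces x2=F; simplify:
  satisfied 2 clause(s); 1 remain; assigned so far: [2, 3]
unit clause [4] forces x4=T; simplify:
  satisfied 1 clause(s); 0 remain; assigned so far: [2, 3, 4]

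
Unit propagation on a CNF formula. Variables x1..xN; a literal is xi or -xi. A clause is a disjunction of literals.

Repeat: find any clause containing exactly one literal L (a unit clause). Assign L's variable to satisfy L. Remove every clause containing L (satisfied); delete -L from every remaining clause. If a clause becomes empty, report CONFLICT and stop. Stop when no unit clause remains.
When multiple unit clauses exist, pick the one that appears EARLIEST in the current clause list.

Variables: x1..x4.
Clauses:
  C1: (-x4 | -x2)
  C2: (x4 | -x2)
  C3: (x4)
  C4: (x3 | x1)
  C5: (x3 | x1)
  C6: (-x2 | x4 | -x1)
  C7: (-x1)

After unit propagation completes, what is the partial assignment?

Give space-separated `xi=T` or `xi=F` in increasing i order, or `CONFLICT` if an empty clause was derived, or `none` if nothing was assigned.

Answer: x1=F x2=F x3=T x4=T

Derivation:
unit clause [4] forces x4=T; simplify:
  drop -4 from [-4, -2] -> [-2]
  satisfied 3 clause(s); 4 remain; assigned so far: [4]
unit clause [-2] forces x2=F; simplify:
  satisfied 1 clause(s); 3 remain; assigned so far: [2, 4]
unit clause [-1] forces x1=F; simplify:
  drop 1 from [3, 1] -> [3]
  drop 1 from [3, 1] -> [3]
  satisfied 1 clause(s); 2 remain; assigned so far: [1, 2, 4]
unit clause [3] forces x3=T; simplify:
  satisfied 2 clause(s); 0 remain; assigned so far: [1, 2, 3, 4]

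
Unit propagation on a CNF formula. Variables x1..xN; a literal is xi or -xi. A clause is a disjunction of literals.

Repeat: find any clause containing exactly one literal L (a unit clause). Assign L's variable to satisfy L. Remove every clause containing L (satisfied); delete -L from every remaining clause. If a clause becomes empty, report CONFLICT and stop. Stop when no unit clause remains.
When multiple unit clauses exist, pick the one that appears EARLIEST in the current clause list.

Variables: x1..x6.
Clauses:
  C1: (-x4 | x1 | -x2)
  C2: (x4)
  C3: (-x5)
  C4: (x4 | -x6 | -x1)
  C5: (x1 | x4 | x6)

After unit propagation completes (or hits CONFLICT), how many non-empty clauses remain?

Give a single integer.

unit clause [4] forces x4=T; simplify:
  drop -4 from [-4, 1, -2] -> [1, -2]
  satisfied 3 clause(s); 2 remain; assigned so far: [4]
unit clause [-5] forces x5=F; simplify:
  satisfied 1 clause(s); 1 remain; assigned so far: [4, 5]

Answer: 1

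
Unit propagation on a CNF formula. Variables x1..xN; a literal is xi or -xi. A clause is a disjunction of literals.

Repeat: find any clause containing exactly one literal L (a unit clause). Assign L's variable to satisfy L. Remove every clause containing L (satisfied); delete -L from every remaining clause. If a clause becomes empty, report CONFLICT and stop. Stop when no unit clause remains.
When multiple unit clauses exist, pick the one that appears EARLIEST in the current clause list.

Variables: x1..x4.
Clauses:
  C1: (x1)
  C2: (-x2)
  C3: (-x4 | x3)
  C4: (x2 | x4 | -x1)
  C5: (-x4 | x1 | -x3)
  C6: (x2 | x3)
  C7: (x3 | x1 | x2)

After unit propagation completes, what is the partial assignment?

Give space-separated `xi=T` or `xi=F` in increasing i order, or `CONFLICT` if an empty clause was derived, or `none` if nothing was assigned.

Answer: x1=T x2=F x3=T x4=T

Derivation:
unit clause [1] forces x1=T; simplify:
  drop -1 from [2, 4, -1] -> [2, 4]
  satisfied 3 clause(s); 4 remain; assigned so far: [1]
unit clause [-2] forces x2=F; simplify:
  drop 2 from [2, 4] -> [4]
  drop 2 from [2, 3] -> [3]
  satisfied 1 clause(s); 3 remain; assigned so far: [1, 2]
unit clause [4] forces x4=T; simplify:
  drop -4 from [-4, 3] -> [3]
  satisfied 1 clause(s); 2 remain; assigned so far: [1, 2, 4]
unit clause [3] forces x3=T; simplify:
  satisfied 2 clause(s); 0 remain; assigned so far: [1, 2, 3, 4]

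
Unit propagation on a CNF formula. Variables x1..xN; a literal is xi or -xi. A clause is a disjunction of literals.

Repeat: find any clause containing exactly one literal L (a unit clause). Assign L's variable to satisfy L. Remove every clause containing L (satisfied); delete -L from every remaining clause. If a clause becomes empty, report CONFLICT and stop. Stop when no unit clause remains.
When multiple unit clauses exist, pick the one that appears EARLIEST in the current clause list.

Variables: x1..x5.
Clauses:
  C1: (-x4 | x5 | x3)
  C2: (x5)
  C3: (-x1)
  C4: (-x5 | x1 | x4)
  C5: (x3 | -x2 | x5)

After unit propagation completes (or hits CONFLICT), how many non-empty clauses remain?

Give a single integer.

unit clause [5] forces x5=T; simplify:
  drop -5 from [-5, 1, 4] -> [1, 4]
  satisfied 3 clause(s); 2 remain; assigned so far: [5]
unit clause [-1] forces x1=F; simplify:
  drop 1 from [1, 4] -> [4]
  satisfied 1 clause(s); 1 remain; assigned so far: [1, 5]
unit clause [4] forces x4=T; simplify:
  satisfied 1 clause(s); 0 remain; assigned so far: [1, 4, 5]

Answer: 0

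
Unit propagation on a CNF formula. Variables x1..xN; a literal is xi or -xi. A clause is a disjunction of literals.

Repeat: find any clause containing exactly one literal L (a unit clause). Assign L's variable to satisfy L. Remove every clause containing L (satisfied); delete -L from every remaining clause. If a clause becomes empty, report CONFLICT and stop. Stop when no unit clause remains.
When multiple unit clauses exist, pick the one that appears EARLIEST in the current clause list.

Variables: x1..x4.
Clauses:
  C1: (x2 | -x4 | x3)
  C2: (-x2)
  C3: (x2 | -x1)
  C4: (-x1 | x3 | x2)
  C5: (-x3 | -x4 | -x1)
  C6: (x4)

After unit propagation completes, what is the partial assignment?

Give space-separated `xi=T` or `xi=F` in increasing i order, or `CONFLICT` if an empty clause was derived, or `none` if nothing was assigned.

Answer: x1=F x2=F x3=T x4=T

Derivation:
unit clause [-2] forces x2=F; simplify:
  drop 2 from [2, -4, 3] -> [-4, 3]
  drop 2 from [2, -1] -> [-1]
  drop 2 from [-1, 3, 2] -> [-1, 3]
  satisfied 1 clause(s); 5 remain; assigned so far: [2]
unit clause [-1] forces x1=F; simplify:
  satisfied 3 clause(s); 2 remain; assigned so far: [1, 2]
unit clause [4] forces x4=T; simplify:
  drop -4 from [-4, 3] -> [3]
  satisfied 1 clause(s); 1 remain; assigned so far: [1, 2, 4]
unit clause [3] forces x3=T; simplify:
  satisfied 1 clause(s); 0 remain; assigned so far: [1, 2, 3, 4]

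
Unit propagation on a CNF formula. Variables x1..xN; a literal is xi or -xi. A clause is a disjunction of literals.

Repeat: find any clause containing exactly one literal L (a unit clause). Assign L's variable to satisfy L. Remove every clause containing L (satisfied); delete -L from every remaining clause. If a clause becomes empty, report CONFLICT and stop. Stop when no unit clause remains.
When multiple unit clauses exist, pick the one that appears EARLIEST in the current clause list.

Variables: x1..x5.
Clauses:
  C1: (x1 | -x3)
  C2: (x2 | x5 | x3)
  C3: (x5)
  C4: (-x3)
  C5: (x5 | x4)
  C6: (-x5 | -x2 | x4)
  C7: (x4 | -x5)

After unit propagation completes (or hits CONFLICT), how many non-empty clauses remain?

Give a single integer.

unit clause [5] forces x5=T; simplify:
  drop -5 from [-5, -2, 4] -> [-2, 4]
  drop -5 from [4, -5] -> [4]
  satisfied 3 clause(s); 4 remain; assigned so far: [5]
unit clause [-3] forces x3=F; simplify:
  satisfied 2 clause(s); 2 remain; assigned so far: [3, 5]
unit clause [4] forces x4=T; simplify:
  satisfied 2 clause(s); 0 remain; assigned so far: [3, 4, 5]

Answer: 0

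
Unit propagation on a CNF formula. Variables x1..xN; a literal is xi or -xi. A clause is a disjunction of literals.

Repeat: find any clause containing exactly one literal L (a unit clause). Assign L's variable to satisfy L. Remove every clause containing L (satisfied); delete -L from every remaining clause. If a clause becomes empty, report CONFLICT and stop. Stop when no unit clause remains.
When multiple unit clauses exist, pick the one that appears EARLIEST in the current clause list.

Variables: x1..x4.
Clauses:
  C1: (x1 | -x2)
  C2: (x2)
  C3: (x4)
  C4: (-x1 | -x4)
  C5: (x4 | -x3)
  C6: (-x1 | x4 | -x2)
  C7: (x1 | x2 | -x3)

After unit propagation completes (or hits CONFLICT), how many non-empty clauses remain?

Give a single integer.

unit clause [2] forces x2=T; simplify:
  drop -2 from [1, -2] -> [1]
  drop -2 from [-1, 4, -2] -> [-1, 4]
  satisfied 2 clause(s); 5 remain; assigned so far: [2]
unit clause [1] forces x1=T; simplify:
  drop -1 from [-1, -4] -> [-4]
  drop -1 from [-1, 4] -> [4]
  satisfied 1 clause(s); 4 remain; assigned so far: [1, 2]
unit clause [4] forces x4=T; simplify:
  drop -4 from [-4] -> [] (empty!)
  satisfied 3 clause(s); 1 remain; assigned so far: [1, 2, 4]
CONFLICT (empty clause)

Answer: 0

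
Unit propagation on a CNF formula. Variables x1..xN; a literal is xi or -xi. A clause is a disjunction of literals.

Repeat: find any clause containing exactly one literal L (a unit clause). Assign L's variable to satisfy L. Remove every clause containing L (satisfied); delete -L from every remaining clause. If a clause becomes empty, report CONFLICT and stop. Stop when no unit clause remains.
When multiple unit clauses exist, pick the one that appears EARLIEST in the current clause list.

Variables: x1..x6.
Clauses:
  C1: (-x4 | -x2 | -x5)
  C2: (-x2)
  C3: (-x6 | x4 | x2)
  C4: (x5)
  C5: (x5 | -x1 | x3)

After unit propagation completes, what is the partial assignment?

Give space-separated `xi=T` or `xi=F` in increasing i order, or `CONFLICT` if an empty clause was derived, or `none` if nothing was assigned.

unit clause [-2] forces x2=F; simplify:
  drop 2 from [-6, 4, 2] -> [-6, 4]
  satisfied 2 clause(s); 3 remain; assigned so far: [2]
unit clause [5] forces x5=T; simplify:
  satisfied 2 clause(s); 1 remain; assigned so far: [2, 5]

Answer: x2=F x5=T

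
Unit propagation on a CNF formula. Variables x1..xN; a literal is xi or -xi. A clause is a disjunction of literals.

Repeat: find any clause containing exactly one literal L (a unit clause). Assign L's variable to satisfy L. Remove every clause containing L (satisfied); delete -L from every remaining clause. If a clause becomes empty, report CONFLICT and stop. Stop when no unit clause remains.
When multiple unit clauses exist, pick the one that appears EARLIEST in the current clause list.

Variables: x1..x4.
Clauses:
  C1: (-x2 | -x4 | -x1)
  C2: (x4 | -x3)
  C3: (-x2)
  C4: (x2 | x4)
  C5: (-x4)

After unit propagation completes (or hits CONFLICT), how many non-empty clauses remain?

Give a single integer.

Answer: 0

Derivation:
unit clause [-2] forces x2=F; simplify:
  drop 2 from [2, 4] -> [4]
  satisfied 2 clause(s); 3 remain; assigned so far: [2]
unit clause [4] forces x4=T; simplify:
  drop -4 from [-4] -> [] (empty!)
  satisfied 2 clause(s); 1 remain; assigned so far: [2, 4]
CONFLICT (empty clause)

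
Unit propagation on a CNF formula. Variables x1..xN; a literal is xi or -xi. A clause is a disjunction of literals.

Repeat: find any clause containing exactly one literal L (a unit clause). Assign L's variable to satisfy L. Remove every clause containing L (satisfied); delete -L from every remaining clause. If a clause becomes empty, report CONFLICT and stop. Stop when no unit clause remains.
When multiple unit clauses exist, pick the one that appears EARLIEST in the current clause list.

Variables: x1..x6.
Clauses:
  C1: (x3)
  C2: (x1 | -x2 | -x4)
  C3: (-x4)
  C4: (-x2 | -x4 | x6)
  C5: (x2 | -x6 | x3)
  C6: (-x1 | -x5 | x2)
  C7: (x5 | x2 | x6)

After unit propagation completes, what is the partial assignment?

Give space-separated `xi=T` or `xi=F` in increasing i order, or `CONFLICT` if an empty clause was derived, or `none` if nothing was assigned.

unit clause [3] forces x3=T; simplify:
  satisfied 2 clause(s); 5 remain; assigned so far: [3]
unit clause [-4] forces x4=F; simplify:
  satisfied 3 clause(s); 2 remain; assigned so far: [3, 4]

Answer: x3=T x4=F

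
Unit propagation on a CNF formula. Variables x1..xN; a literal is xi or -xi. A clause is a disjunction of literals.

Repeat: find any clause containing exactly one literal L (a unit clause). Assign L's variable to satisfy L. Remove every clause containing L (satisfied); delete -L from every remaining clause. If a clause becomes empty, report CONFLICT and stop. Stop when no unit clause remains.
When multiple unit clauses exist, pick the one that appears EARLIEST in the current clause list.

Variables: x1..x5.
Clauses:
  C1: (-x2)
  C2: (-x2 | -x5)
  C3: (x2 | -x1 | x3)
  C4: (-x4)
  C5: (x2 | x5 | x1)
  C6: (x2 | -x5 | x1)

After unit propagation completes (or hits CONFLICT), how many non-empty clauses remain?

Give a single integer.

unit clause [-2] forces x2=F; simplify:
  drop 2 from [2, -1, 3] -> [-1, 3]
  drop 2 from [2, 5, 1] -> [5, 1]
  drop 2 from [2, -5, 1] -> [-5, 1]
  satisfied 2 clause(s); 4 remain; assigned so far: [2]
unit clause [-4] forces x4=F; simplify:
  satisfied 1 clause(s); 3 remain; assigned so far: [2, 4]

Answer: 3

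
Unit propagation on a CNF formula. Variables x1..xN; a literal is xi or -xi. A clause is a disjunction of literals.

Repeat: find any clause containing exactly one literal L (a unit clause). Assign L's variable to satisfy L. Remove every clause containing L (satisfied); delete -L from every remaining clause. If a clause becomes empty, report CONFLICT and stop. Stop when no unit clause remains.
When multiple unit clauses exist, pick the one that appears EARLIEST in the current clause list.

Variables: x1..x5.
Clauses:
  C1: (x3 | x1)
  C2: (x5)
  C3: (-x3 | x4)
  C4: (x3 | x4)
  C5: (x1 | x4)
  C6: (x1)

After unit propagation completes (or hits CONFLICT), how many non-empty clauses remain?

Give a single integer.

unit clause [5] forces x5=T; simplify:
  satisfied 1 clause(s); 5 remain; assigned so far: [5]
unit clause [1] forces x1=T; simplify:
  satisfied 3 clause(s); 2 remain; assigned so far: [1, 5]

Answer: 2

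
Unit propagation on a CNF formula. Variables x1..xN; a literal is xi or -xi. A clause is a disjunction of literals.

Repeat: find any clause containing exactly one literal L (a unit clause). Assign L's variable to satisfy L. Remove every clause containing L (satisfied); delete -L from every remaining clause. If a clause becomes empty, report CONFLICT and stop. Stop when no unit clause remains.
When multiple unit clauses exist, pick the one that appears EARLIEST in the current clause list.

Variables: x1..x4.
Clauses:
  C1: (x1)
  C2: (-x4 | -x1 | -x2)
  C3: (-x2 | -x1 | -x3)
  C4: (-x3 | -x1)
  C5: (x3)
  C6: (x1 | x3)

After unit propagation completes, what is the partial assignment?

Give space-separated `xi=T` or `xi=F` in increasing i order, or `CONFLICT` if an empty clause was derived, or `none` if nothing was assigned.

Answer: CONFLICT

Derivation:
unit clause [1] forces x1=T; simplify:
  drop -1 from [-4, -1, -2] -> [-4, -2]
  drop -1 from [-2, -1, -3] -> [-2, -3]
  drop -1 from [-3, -1] -> [-3]
  satisfied 2 clause(s); 4 remain; assigned so far: [1]
unit clause [-3] forces x3=F; simplify:
  drop 3 from [3] -> [] (empty!)
  satisfied 2 clause(s); 2 remain; assigned so far: [1, 3]
CONFLICT (empty clause)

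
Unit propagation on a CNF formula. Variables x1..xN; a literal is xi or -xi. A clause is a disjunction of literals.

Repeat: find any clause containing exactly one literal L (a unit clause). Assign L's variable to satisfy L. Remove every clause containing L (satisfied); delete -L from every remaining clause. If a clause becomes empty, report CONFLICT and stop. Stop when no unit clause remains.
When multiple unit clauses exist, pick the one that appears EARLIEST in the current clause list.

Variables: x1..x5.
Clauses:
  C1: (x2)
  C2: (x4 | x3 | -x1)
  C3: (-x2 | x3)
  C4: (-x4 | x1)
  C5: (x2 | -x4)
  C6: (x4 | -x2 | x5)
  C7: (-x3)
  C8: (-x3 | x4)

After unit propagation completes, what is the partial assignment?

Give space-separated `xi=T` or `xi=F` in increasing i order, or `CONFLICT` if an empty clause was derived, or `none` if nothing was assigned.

Answer: CONFLICT

Derivation:
unit clause [2] forces x2=T; simplify:
  drop -2 from [-2, 3] -> [3]
  drop -2 from [4, -2, 5] -> [4, 5]
  satisfied 2 clause(s); 6 remain; assigned so far: [2]
unit clause [3] forces x3=T; simplify:
  drop -3 from [-3] -> [] (empty!)
  drop -3 from [-3, 4] -> [4]
  satisfied 2 clause(s); 4 remain; assigned so far: [2, 3]
CONFLICT (empty clause)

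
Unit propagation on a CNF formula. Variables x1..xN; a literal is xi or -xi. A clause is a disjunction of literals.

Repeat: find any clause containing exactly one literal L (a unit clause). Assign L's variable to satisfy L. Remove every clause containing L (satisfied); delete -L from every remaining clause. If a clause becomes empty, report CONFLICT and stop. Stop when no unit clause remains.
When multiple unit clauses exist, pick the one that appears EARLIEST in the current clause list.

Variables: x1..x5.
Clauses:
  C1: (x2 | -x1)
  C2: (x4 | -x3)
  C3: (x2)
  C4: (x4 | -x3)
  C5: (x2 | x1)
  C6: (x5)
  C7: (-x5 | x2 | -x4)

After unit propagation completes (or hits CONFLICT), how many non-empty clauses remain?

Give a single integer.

Answer: 2

Derivation:
unit clause [2] forces x2=T; simplify:
  satisfied 4 clause(s); 3 remain; assigned so far: [2]
unit clause [5] forces x5=T; simplify:
  satisfied 1 clause(s); 2 remain; assigned so far: [2, 5]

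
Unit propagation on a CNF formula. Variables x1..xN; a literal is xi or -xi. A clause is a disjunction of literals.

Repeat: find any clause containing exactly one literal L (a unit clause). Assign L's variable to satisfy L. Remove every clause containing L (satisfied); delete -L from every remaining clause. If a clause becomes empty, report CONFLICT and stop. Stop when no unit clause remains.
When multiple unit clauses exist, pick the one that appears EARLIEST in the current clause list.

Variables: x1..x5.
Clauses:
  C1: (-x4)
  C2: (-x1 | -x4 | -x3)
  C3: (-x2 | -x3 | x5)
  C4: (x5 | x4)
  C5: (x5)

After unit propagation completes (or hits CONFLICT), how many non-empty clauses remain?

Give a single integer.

Answer: 0

Derivation:
unit clause [-4] forces x4=F; simplify:
  drop 4 from [5, 4] -> [5]
  satisfied 2 clause(s); 3 remain; assigned so far: [4]
unit clause [5] forces x5=T; simplify:
  satisfied 3 clause(s); 0 remain; assigned so far: [4, 5]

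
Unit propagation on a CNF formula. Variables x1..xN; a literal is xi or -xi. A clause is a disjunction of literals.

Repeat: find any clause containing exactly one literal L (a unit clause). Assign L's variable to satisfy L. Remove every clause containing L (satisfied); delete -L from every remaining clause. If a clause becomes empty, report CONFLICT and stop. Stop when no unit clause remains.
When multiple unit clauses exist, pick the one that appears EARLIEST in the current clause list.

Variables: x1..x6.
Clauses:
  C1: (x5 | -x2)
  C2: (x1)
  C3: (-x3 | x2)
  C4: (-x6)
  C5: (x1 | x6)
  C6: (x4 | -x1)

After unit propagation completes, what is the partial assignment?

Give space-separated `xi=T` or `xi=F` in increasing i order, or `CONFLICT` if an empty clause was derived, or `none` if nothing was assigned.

Answer: x1=T x4=T x6=F

Derivation:
unit clause [1] forces x1=T; simplify:
  drop -1 from [4, -1] -> [4]
  satisfied 2 clause(s); 4 remain; assigned so far: [1]
unit clause [-6] forces x6=F; simplify:
  satisfied 1 clause(s); 3 remain; assigned so far: [1, 6]
unit clause [4] forces x4=T; simplify:
  satisfied 1 clause(s); 2 remain; assigned so far: [1, 4, 6]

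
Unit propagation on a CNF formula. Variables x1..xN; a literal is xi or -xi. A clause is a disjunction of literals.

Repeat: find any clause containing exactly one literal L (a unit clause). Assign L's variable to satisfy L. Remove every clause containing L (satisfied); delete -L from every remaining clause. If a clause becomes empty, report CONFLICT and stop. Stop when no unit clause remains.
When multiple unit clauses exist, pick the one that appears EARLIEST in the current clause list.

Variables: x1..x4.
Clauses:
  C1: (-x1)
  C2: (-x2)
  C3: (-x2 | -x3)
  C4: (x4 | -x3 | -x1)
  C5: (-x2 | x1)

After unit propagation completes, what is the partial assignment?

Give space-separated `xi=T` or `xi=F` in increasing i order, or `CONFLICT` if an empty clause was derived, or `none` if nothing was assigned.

Answer: x1=F x2=F

Derivation:
unit clause [-1] forces x1=F; simplify:
  drop 1 from [-2, 1] -> [-2]
  satisfied 2 clause(s); 3 remain; assigned so far: [1]
unit clause [-2] forces x2=F; simplify:
  satisfied 3 clause(s); 0 remain; assigned so far: [1, 2]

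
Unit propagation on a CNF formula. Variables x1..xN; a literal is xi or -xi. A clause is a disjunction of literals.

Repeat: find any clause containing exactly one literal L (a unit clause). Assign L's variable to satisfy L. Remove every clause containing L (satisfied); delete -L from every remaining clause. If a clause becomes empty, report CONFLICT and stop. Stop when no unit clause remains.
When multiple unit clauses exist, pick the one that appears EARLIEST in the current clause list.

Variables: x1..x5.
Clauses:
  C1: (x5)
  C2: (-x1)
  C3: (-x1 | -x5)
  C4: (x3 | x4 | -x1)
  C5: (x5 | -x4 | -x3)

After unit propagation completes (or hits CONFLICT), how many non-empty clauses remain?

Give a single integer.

unit clause [5] forces x5=T; simplify:
  drop -5 from [-1, -5] -> [-1]
  satisfied 2 clause(s); 3 remain; assigned so far: [5]
unit clause [-1] forces x1=F; simplify:
  satisfied 3 clause(s); 0 remain; assigned so far: [1, 5]

Answer: 0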